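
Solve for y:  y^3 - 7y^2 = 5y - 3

y = -1 or y = 0.3944 or y = 7.6056

Rearrange: y^3 - 7y^2 - 5y + 3 = 0.
Possible rational roots are divisors of 3. Testing y = -1 gives 0, so (y + 1) is a factor.
Divide: y^3 - 7y^2 - 5y + 3 = (y + 1)(y^2 - 8y + 3).
Apply the quadratic formula to y^2 - 8y + 3 = 0: y = (8 +/- sqrt(52))/2, i.e. y ~= 7.6056 or y ~= 0.3944.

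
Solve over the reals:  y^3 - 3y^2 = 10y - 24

Rearrange: y^3 - 3y^2 - 10y + 24 = 0.
Possible rational roots are divisors of 24. Testing y = 2 gives 0, so (y - 2) is a factor.
Divide: y^3 - 3y^2 - 10y + 24 = (y - 2)(y^2 - y - 12).
Factor the quadratic: y = 4 or y = -3.

y = -3 or y = 2 or y = 4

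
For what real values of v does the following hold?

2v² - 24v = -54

v = 3 or v = 9

Bring every term to one side: 2v² - 24v + 54 = 0.
Factor: 2(v - 9)(v - 3) = 0.
So v = 9 or v = 3.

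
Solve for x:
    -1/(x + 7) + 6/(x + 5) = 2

x = -7.2122 or x = -2.2878

Multiply both sides by (x + 7)(x + 5):
-(x + 5) + 6(x + 7) = 2(x + 7)(x + 5).
Expand and collect terms: 2x² + 19x + 33 = 0.
By the quadratic formula, x = (-19 ± √97) / 4, so x ≈ -2.2878 or x ≈ -7.2122.
Neither value makes a denominator zero (x ≠ -7, x ≠ -5), so both are valid.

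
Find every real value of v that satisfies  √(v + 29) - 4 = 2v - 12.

v = 7

Isolate the radical: √(v + 29) = 2v - 8.
Square both sides: v + 29 = (2v - 8)².
Expand and rearrange: 4v² - 33v + 35 = 0.
Solving gives v = 7 or v = 1.25.
Check each candidate in the original equation:
  v = 7: √(36) = 6, while 2v - 8 = 6 — valid.
  v = 1.25: √(30.25) = 5.5, while 2v - 8 = -5.5 — extraneous.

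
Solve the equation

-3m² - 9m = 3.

Rearrange to standard form: -3m² - 9m - 3 = 0.
Discriminant: (-9)² − 4·(-3)·(-3) = 45.
Quadratic formula: m = (9 ± √45) / (-6).
So m = -3/2 - √(5)/2 ≈ -2.618 or m = -3/2 + √(5)/2 ≈ -0.382.

m = -2.618 or m = -0.382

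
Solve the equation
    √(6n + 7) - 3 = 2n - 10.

Isolate the radical: √(6n + 7) = 2n - 7.
Square both sides: 6n + 7 = (2n - 7)².
Expand and rearrange: 4n² - 34n + 42 = 0.
Solving gives n = 7 or n = 1.5.
Check each candidate in the original equation:
  n = 7: √(49) = 7, while 2n - 7 = 7 — valid.
  n = 1.5: √(16) = 4, while 2n - 7 = -4 — extraneous.

n = 7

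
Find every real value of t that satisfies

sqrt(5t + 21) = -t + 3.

t = -1

Square both sides: 5t + 21 = (-t + 3)^2.
Expand and rearrange: t^2 - 11t - 12 = 0.
Solving gives t = 12 or t = -1.
Check each candidate in the original equation:
  t = 12: sqrt(81) = 9, while -t + 3 = -9 — extraneous.
  t = -1: sqrt(16) = 4, while -t + 3 = 4 — valid.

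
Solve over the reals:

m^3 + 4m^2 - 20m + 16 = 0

Possible rational roots are divisors of 16. Testing m = 2 gives 0, so (m - 2) is a factor.
Divide: m^3 + 4m^2 - 20m + 16 = (m - 2)(m^2 + 6m - 8).
Apply the quadratic formula to m^2 + 6m - 8 = 0: m = (-6 +/- sqrt(68))/2, i.e. m ~= 1.1231 or m ~= -7.1231.

m = -7.1231 or m = 1.1231 or m = 2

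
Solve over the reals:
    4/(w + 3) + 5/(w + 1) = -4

Multiply both sides by (w + 3)(w + 1):
4(w + 1) + 5(w + 3) = -4(w + 3)(w + 1).
Expand and collect terms: -4w² - 25w - 31 = 0.
By the quadratic formula, w = (25 ± √129) / -8, so w ≈ -4.5447 or w ≈ -1.7053.
Neither value makes a denominator zero (w ≠ -3, w ≠ -1), so both are valid.

w = -4.5447 or w = -1.7053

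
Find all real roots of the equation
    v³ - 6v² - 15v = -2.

v = -2 or v = 0.127 or v = 7.873

Rearrange: v³ - 6v² - 15v + 2 = 0.
Possible rational roots are divisors of 2. Testing v = -2 gives 0, so (v + 2) is a factor.
Divide: v³ - 6v² - 15v + 2 = (v + 2)(v² - 8v + 1).
Apply the quadratic formula to v² - 8v + 1 = 0: v = (8 ± √60)/2, i.e. v ≈ 7.873 or v ≈ 0.127.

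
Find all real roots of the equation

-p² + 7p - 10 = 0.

p = 2 or p = 5

Factor: -1(p - 2)(p - 5) = 0.
So p = 2 or p = 5.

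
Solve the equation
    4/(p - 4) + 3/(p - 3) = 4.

Multiply both sides by (p - 4)(p - 3):
4(p - 3) + 3(p - 4) = 4(p - 4)(p - 3).
Expand and collect terms: 4p² - 35p + 72 = 0.
By the quadratic formula, p = (35 ± √73) / 8, so p ≈ 5.443 or p ≈ 3.307.
Neither value makes a denominator zero (p ≠ 4, p ≠ 3), so both are valid.

p = 3.307 or p = 5.443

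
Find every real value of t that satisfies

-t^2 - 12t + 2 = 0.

Discriminant: (-12)^2 - 4*(-1)*2 = 152.
Quadratic formula: t = (12 +/- sqrt(152)) / (-2).
So t = -sqrt(38) - 6 ~= -12.1644 or t = -6 + sqrt(38) ~= 0.1644.

t = -12.1644 or t = 0.1644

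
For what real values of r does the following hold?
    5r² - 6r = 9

Rearrange to standard form: 5r² - 6r - 9 = 0.
Discriminant: (-6)² − 4·5·(-9) = 216.
Quadratic formula: r = (6 ± √216) / 10.
So r = 3/5 + 3·√(6)/5 ≈ 2.0697 or r = 3/5 - 3·√(6)/5 ≈ -0.8697.

r = -0.8697 or r = 2.0697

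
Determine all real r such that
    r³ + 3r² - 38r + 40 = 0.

r = -8.217 or r = 1.217 or r = 4

Possible rational roots are divisors of 40. Testing r = 4 gives 0, so (r - 4) is a factor.
Divide: r³ + 3r² - 38r + 40 = (r - 4)(r² + 7r - 10).
Apply the quadratic formula to r² + 7r - 10 = 0: r = (-7 ± √89)/2, i.e. r ≈ 1.217 or r ≈ -8.217.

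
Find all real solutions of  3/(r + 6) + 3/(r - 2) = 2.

Multiply both sides by (r + 6)(r - 2):
3(r - 2) + 3(r + 6) = 2(r + 6)(r - 2).
Expand and collect terms: 2r² + 2r - 36 = 0.
By the quadratic formula, r = (-2 ± √292) / 4, so r ≈ 3.772 or r ≈ -4.772.
Neither value makes a denominator zero (r ≠ -6, r ≠ 2), so both are valid.

r = -4.772 or r = 3.772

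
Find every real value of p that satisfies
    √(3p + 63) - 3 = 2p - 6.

p = 6

Isolate the radical: √(3p + 63) = 2p - 3.
Square both sides: 3p + 63 = (2p - 3)².
Expand and rearrange: 4p² - 15p - 54 = 0.
Solving gives p = 6 or p = -2.25.
Check each candidate in the original equation:
  p = 6: √(81) = 9, while 2p - 3 = 9 — valid.
  p = -2.25: √(56.25) = 7.5, while 2p - 3 = -7.5 — extraneous.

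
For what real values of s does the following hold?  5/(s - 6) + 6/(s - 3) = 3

Multiply both sides by (s - 6)(s - 3):
5(s - 3) + 6(s - 6) = 3(s - 6)(s - 3).
Expand and collect terms: 3s² - 38s + 105 = 0.
By the quadratic formula, s = (38 ± √184) / 6, so s ≈ 8.5941 or s ≈ 4.0726.
Neither value makes a denominator zero (s ≠ 6, s ≠ 3), so both are valid.

s = 4.0726 or s = 8.5941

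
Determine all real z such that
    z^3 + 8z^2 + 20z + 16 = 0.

Possible rational roots are divisors of 16. Testing z = -4 gives 0, so (z + 4) is a factor.
Divide: z^3 + 8z^2 + 20z + 16 = (z + 4)(z^2 + 4z + 4).
The quadratic has the repeated root z = -2.

z = -4 or z = -2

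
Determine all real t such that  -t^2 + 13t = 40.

t = 5 or t = 8

Bring every term to one side: -t^2 + 13t - 40 = 0.
Factor: -1(t - 8)(t - 5) = 0.
So t = 8 or t = 5.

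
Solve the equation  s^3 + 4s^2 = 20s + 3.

s = -6.8541 or s = -0.1459 or s = 3

Rearrange: s^3 + 4s^2 - 20s - 3 = 0.
Possible rational roots are divisors of -3. Testing s = 3 gives 0, so (s - 3) is a factor.
Divide: s^3 + 4s^2 - 20s - 3 = (s - 3)(s^2 + 7s + 1).
Apply the quadratic formula to s^2 + 7s + 1 = 0: s = (-7 +/- sqrt(45))/2, i.e. s ~= -0.1459 or s ~= -6.8541.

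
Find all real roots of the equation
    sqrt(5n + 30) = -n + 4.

n = -1

Square both sides: 5n + 30 = (-n + 4)^2.
Expand and rearrange: n^2 - 13n - 14 = 0.
Solving gives n = 14 or n = -1.
Check each candidate in the original equation:
  n = 14: sqrt(100) = 10, while -n + 4 = -10 — extraneous.
  n = -1: sqrt(25) = 5, while -n + 4 = 5 — valid.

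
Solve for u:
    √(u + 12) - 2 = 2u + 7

u = -3

Isolate the radical: √(u + 12) = 2u + 9.
Square both sides: u + 12 = (2u + 9)².
Expand and rearrange: 4u² + 35u + 69 = 0.
Solving gives u = -3 or u = -5.75.
Check each candidate in the original equation:
  u = -3: √(9) = 3, while 2u + 9 = 3 — valid.
  u = -5.75: √(6.25) = 2.5, while 2u + 9 = -2.5 — extraneous.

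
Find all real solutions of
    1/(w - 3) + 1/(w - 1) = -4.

Multiply both sides by (w - 3)(w - 1):
(w - 1) + (w - 3) = -4(w - 3)(w - 1).
Expand and collect terms: -4w² + 14w - 8 = 0.
By the quadratic formula, w = (-14 ± √68) / -8, so w ≈ 0.7192 or w ≈ 2.7808.
Neither value makes a denominator zero (w ≠ 3, w ≠ 1), so both are valid.

w = 0.7192 or w = 2.7808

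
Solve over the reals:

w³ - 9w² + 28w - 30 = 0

w = 3

Possible rational roots are divisors of -30. Testing w = 3 gives 0, so (w - 3) is a factor.
Divide: w³ - 9w² + 28w - 30 = (w - 3)(w² - 6w + 10).
The quadratic w² - 6w + 10 has discriminant -4 < 0, so no further real roots.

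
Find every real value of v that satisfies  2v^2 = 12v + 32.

v = -2 or v = 8

Bring every term to one side: 2v^2 - 12v - 32 = 0.
Factor: 2(v + 2)(v - 8) = 0.
So v = -2 or v = 8.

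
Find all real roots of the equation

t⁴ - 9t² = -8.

t = -2.8284 or t = -1 or t = 1 or t = 2.8284

Let u = t². The equation becomes u² - 9u + 8 = 0.
Factor: (u - 1)(u - 8) = 0, so u = 1 or u = 8.
t² = 1 gives t = ±1.
t² = 8 gives t = ±2·√(2) ≈ ±2.8284.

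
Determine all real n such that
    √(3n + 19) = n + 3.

n = 2

Square both sides: 3n + 19 = (n + 3)².
Expand and rearrange: n² + 3n - 10 = 0.
Solving gives n = 2 or n = -5.
Check each candidate in the original equation:
  n = 2: √(25) = 5, while n + 3 = 5 — valid.
  n = -5: √(4) = 2, while n + 3 = -2 — extraneous.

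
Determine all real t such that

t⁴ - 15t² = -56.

Let u = t². The equation becomes u² - 15u + 56 = 0.
Factor: (u - 8)(u - 7) = 0, so u = 8 or u = 7.
t² = 8 gives t = ±2·√(2) ≈ ±2.8284.
t² = 7 gives t = ±√(7) ≈ ±2.6458.

t = -2.8284 or t = -2.6458 or t = 2.6458 or t = 2.8284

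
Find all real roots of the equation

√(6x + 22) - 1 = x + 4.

Isolate the radical: √(6x + 22) = x + 5.
Square both sides: 6x + 22 = (x + 5)².
Expand and rearrange: x² + 4x + 3 = 0.
Solving gives x = -1 or x = -3.
Check each candidate in the original equation:
  x = -1: √(16) = 4, while x + 5 = 4 — valid.
  x = -3: √(4) = 2, while x + 5 = 2 — valid.

x = -3 or x = -1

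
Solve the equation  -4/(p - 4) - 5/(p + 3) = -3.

p = -1.6515 or p = 5.6515

Multiply both sides by (p - 4)(p + 3):
-4(p + 3) - 5(p - 4) = -3(p - 4)(p + 3).
Expand and collect terms: -3p² + 12p + 28 = 0.
By the quadratic formula, p = (-12 ± √480) / -6, so p ≈ -1.6515 or p ≈ 5.6515.
Neither value makes a denominator zero (p ≠ 4, p ≠ -3), so both are valid.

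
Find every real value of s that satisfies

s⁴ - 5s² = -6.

s = -1.7321 or s = -1.4142 or s = 1.4142 or s = 1.7321

Let u = s². The equation becomes u² - 5u + 6 = 0.
Factor: (u - 3)(u - 2) = 0, so u = 3 or u = 2.
s² = 3 gives s = ±√(3) ≈ ±1.7321.
s² = 2 gives s = ±√(2) ≈ ±1.4142.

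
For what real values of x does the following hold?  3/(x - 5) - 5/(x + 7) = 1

x = -11.2195 or x = 7.2195

Multiply both sides by (x - 5)(x + 7):
3(x + 7) - 5(x - 5) = (x - 5)(x + 7).
Expand and collect terms: x² + 4x - 81 = 0.
By the quadratic formula, x = (-4 ± √340) / 2, so x ≈ 7.2195 or x ≈ -11.2195.
Neither value makes a denominator zero (x ≠ 5, x ≠ -7), so both are valid.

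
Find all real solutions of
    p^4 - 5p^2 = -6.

Let u = p^2. The equation becomes u^2 - 5u + 6 = 0.
Factor: (u - 3)(u - 2) = 0, so u = 3 or u = 2.
p^2 = 3 gives p = +/-sqrt(3) ~= +/-1.7321.
p^2 = 2 gives p = +/-sqrt(2) ~= +/-1.4142.

p = -1.7321 or p = -1.4142 or p = 1.4142 or p = 1.7321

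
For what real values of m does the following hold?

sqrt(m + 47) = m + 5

Square both sides: m + 47 = (m + 5)^2.
Expand and rearrange: m^2 + 9m - 22 = 0.
Solving gives m = 2 or m = -11.
Check each candidate in the original equation:
  m = 2: sqrt(49) = 7, while m + 5 = 7 — valid.
  m = -11: sqrt(36) = 6, while m + 5 = -6 — extraneous.

m = 2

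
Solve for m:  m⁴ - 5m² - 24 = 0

m = -2.8284 or m = 2.8284

Let u = m². The equation becomes u² - 5u - 24 = 0.
Factor: (u + 3)(u - 8) = 0, so u = -3 or u = 8.
m² = -3 < 0 has no real solution.
m² = 8 gives m = ±2·√(2) ≈ ±2.8284.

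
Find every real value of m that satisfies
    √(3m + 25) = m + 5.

Square both sides: 3m + 25 = (m + 5)².
Expand and rearrange: m² + 7m = 0.
Solving gives m = 0 or m = -7.
Check each candidate in the original equation:
  m = 0: √(25) = 5, while m + 5 = 5 — valid.
  m = -7: √(4) = 2, while m + 5 = -2 — extraneous.

m = 0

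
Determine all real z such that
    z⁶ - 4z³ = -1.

z = 0.6447 or z = 1.5511

Let u = z³. The equation becomes u² - 4u + 1 = 0.
By the quadratic formula, u = √(3) + 2 or u = 2 - √(3).
z³ = √(3) + 2 gives z = ∛(√(3) + 2) ≈ 1.5511.
z³ = 2 - √(3) gives z = ∛(2 - √(3)) ≈ 0.6447.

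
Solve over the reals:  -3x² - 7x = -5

x = -2.9067 or x = 0.5734

Rearrange to standard form: -3x² - 7x + 5 = 0.
Discriminant: (-7)² − 4·(-3)·5 = 109.
Quadratic formula: x = (7 ± √109) / (-6).
So x = -√(109)/6 - 7/6 ≈ -2.9067 or x = -7/6 + √(109)/6 ≈ 0.5734.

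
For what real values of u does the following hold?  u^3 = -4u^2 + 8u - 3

u = -5.5414 or u = 0.5414 or u = 1

Rearrange: u^3 + 4u^2 - 8u + 3 = 0.
Possible rational roots are divisors of 3. Testing u = 1 gives 0, so (u - 1) is a factor.
Divide: u^3 + 4u^2 - 8u + 3 = (u - 1)(u^2 + 5u - 3).
Apply the quadratic formula to u^2 + 5u - 3 = 0: u = (-5 +/- sqrt(37))/2, i.e. u ~= 0.5414 or u ~= -5.5414.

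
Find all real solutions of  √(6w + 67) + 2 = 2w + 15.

Isolate the radical: √(6w + 67) = 2w + 13.
Square both sides: 6w + 67 = (2w + 13)².
Expand and rearrange: 4w² + 46w + 102 = 0.
Solving gives w = -3 or w = -8.5.
Check each candidate in the original equation:
  w = -3: √(49) = 7, while 2w + 13 = 7 — valid.
  w = -8.5: √(16) = 4, while 2w + 13 = -4 — extraneous.

w = -3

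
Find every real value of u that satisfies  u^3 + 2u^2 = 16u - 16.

Rearrange: u^3 + 2u^2 - 16u + 16 = 0.
Possible rational roots are divisors of 16. Testing u = 2 gives 0, so (u - 2) is a factor.
Divide: u^3 + 2u^2 - 16u + 16 = (u - 2)(u^2 + 4u - 8).
Apply the quadratic formula to u^2 + 4u - 8 = 0: u = (-4 +/- sqrt(48))/2, i.e. u ~= 1.4641 or u ~= -5.4641.

u = -5.4641 or u = 1.4641 or u = 2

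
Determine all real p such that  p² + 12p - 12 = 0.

Discriminant: (12)² − 4·1·(-12) = 192.
Quadratic formula: p = (-12 ± √192) / 2.
So p = -6 + 4·√(3) ≈ 0.9282 or p = -4·√(3) - 6 ≈ -12.9282.

p = -12.9282 or p = 0.9282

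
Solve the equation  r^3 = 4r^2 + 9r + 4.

Rearrange: r^3 - 4r^2 - 9r - 4 = 0.
Possible rational roots are divisors of -4. Testing r = -1 gives 0, so (r + 1) is a factor.
Divide: r^3 - 4r^2 - 9r - 4 = (r + 1)(r^2 - 5r - 4).
Apply the quadratic formula to r^2 - 5r - 4 = 0: r = (5 +/- sqrt(41))/2, i.e. r ~= 5.7016 or r ~= -0.7016.

r = -1 or r = -0.7016 or r = 5.7016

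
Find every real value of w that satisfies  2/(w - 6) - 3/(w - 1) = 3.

w = 0.1015 or w = 6.5651

Multiply both sides by (w - 6)(w - 1):
2(w - 1) - 3(w - 6) = 3(w - 6)(w - 1).
Expand and collect terms: 3w^2 - 20w + 2 = 0.
By the quadratic formula, w = (20 +/- sqrt(376)) / 6, so w ~= 6.5651 or w ~= 0.1015.
Neither value makes a denominator zero (w != 6, w != 1), so both are valid.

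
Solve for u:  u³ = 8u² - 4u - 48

Rearrange: u³ - 8u² + 4u + 48 = 0.
Possible rational roots are divisors of 48. Testing u = 4 gives 0, so (u - 4) is a factor.
Divide: u³ - 8u² + 4u + 48 = (u - 4)(u² - 4u - 12).
Factor the quadratic: u = 6 or u = -2.

u = -2 or u = 4 or u = 6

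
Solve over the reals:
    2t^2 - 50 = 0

Factor: 2(t + 5)(t - 5) = 0.
So t = -5 or t = 5.

t = -5 or t = 5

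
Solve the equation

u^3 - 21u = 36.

u = -3 or u = -2.2749 or u = 5.2749

Rearrange: u^3 - 21u - 36 = 0.
Possible rational roots are divisors of -36. Testing u = -3 gives 0, so (u + 3) is a factor.
Divide: u^3 - 21u - 36 = (u + 3)(u^2 - 3u - 12).
Apply the quadratic formula to u^2 - 3u - 12 = 0: u = (3 +/- sqrt(57))/2, i.e. u ~= 5.2749 or u ~= -2.2749.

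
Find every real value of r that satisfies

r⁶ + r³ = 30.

Let u = r³. The equation becomes u² + u - 30 = 0.
Factor: (u - 5)(u + 6) = 0, so u = 5 or u = -6.
r³ = 5 gives r = ∛(5) ≈ 1.71.
r³ = -6 gives r = -∛(6) ≈ -1.8171.

r = -1.8171 or r = 1.71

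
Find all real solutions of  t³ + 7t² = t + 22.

Rearrange: t³ + 7t² - t - 22 = 0.
Possible rational roots are divisors of -22. Testing t = -2 gives 0, so (t + 2) is a factor.
Divide: t³ + 7t² - t - 22 = (t + 2)(t² + 5t - 11).
Apply the quadratic formula to t² + 5t - 11 = 0: t = (-5 ± √69)/2, i.e. t ≈ 1.6533 or t ≈ -6.6533.

t = -6.6533 or t = -2 or t = 1.6533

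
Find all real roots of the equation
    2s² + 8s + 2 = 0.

s = -3.7321 or s = -0.2679

Discriminant: (8)² − 4·2·2 = 48.
Quadratic formula: s = (-8 ± √48) / 4.
So s = -2 + √(3) ≈ -0.2679 or s = -2 - √(3) ≈ -3.7321.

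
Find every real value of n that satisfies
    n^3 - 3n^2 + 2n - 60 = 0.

Possible rational roots are divisors of -60. Testing n = 5 gives 0, so (n - 5) is a factor.
Divide: n^3 - 3n^2 + 2n - 60 = (n - 5)(n^2 + 2n + 12).
The quadratic n^2 + 2n + 12 has discriminant -44 < 0, so no further real roots.

n = 5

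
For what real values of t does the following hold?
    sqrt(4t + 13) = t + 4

t = -3 or t = -1

Square both sides: 4t + 13 = (t + 4)^2.
Expand and rearrange: t^2 + 4t + 3 = 0.
Solving gives t = -1 or t = -3.
Check each candidate in the original equation:
  t = -1: sqrt(9) = 3, while t + 4 = 3 — valid.
  t = -3: sqrt(1) = 1, while t + 4 = 1 — valid.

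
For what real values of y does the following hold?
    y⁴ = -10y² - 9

No real solutions.

Let u = y². The equation becomes u² + 10u + 9 = 0.
Factor: (u + 1)(u + 9) = 0, so u = -1 or u = -9.
y² = -1 < 0 has no real solution.
y² = -9 < 0 has no real solution.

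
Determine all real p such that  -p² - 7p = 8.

p = -5.5616 or p = -1.4384

Rearrange to standard form: -p² - 7p - 8 = 0.
Discriminant: (-7)² − 4·(-1)·(-8) = 17.
Quadratic formula: p = (7 ± √17) / (-2).
So p = -7/2 - √(17)/2 ≈ -5.5616 or p = -7/2 + √(17)/2 ≈ -1.4384.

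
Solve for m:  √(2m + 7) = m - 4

Square both sides: 2m + 7 = (m - 4)².
Expand and rearrange: m² - 10m + 9 = 0.
Solving gives m = 9 or m = 1.
Check each candidate in the original equation:
  m = 9: √(25) = 5, while m - 4 = 5 — valid.
  m = 1: √(9) = 3, while m - 4 = -3 — extraneous.

m = 9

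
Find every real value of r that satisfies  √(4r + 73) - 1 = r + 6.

Isolate the radical: √(4r + 73) = r + 7.
Square both sides: 4r + 73 = (r + 7)².
Expand and rearrange: r² + 10r - 24 = 0.
Solving gives r = 2 or r = -12.
Check each candidate in the original equation:
  r = 2: √(81) = 9, while r + 7 = 9 — valid.
  r = -12: √(25) = 5, while r + 7 = -5 — extraneous.

r = 2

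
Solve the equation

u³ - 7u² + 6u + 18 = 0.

u = -1.1623 or u = 3 or u = 5.1623

Possible rational roots are divisors of 18. Testing u = 3 gives 0, so (u - 3) is a factor.
Divide: u³ - 7u² + 6u + 18 = (u - 3)(u² - 4u - 6).
Apply the quadratic formula to u² - 4u - 6 = 0: u = (4 ± √40)/2, i.e. u ≈ 5.1623 or u ≈ -1.1623.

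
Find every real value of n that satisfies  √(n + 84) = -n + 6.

Square both sides: n + 84 = (-n + 6)².
Expand and rearrange: n² - 13n - 48 = 0.
Solving gives n = 16 or n = -3.
Check each candidate in the original equation:
  n = 16: √(100) = 10, while -n + 6 = -10 — extraneous.
  n = -3: √(81) = 9, while -n + 6 = 9 — valid.

n = -3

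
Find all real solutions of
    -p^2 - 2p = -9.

Rearrange to standard form: -p^2 - 2p + 9 = 0.
Discriminant: (-2)^2 - 4*(-1)*9 = 40.
Quadratic formula: p = (2 +/- sqrt(40)) / (-2).
So p = -sqrt(10) - 1 ~= -4.1623 or p = -1 + sqrt(10) ~= 2.1623.

p = -4.1623 or p = 2.1623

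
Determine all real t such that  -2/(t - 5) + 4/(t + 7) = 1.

t = -1 or t = 1

Multiply both sides by (t - 5)(t + 7):
-2(t + 7) + 4(t - 5) = (t - 5)(t + 7).
Expand and collect terms: t² - 1 = 0.
Factor or apply the quadratic formula: t = 1 or t = -1.
Neither value makes a denominator zero (t ≠ 5, t ≠ -7), so both are valid.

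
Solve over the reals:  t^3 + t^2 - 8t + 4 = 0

Possible rational roots are divisors of 4. Testing t = 2 gives 0, so (t - 2) is a factor.
Divide: t^3 + t^2 - 8t + 4 = (t - 2)(t^2 + 3t - 2).
Apply the quadratic formula to t^2 + 3t - 2 = 0: t = (-3 +/- sqrt(17))/2, i.e. t ~= 0.5616 or t ~= -3.5616.

t = -3.5616 or t = 0.5616 or t = 2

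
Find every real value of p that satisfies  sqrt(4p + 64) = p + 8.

p = 0

Square both sides: 4p + 64 = (p + 8)^2.
Expand and rearrange: p^2 + 12p = 0.
Solving gives p = 0 or p = -12.
Check each candidate in the original equation:
  p = 0: sqrt(64) = 8, while p + 8 = 8 — valid.
  p = -12: sqrt(16) = 4, while p + 8 = -4 — extraneous.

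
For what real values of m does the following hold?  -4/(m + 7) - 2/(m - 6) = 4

m = -8.0369 or m = 5.5369

Multiply both sides by (m + 7)(m - 6):
-4(m - 6) - 2(m + 7) = 4(m + 7)(m - 6).
Expand and collect terms: 4m² + 10m - 178 = 0.
By the quadratic formula, m = (-10 ± √2948) / 8, so m ≈ 5.5369 or m ≈ -8.0369.
Neither value makes a denominator zero (m ≠ -7, m ≠ 6), so both are valid.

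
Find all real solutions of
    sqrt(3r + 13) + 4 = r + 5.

r = 4

Isolate the radical: sqrt(3r + 13) = r + 1.
Square both sides: 3r + 13 = (r + 1)^2.
Expand and rearrange: r^2 - r - 12 = 0.
Solving gives r = 4 or r = -3.
Check each candidate in the original equation:
  r = 4: sqrt(25) = 5, while r + 1 = 5 — valid.
  r = -3: sqrt(4) = 2, while r + 1 = -2 — extraneous.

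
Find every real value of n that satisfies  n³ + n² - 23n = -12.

n = -5.5414 or n = 0.5414 or n = 4

Rearrange: n³ + n² - 23n + 12 = 0.
Possible rational roots are divisors of 12. Testing n = 4 gives 0, so (n - 4) is a factor.
Divide: n³ + n² - 23n + 12 = (n - 4)(n² + 5n - 3).
Apply the quadratic formula to n² + 5n - 3 = 0: n = (-5 ± √37)/2, i.e. n ≈ 0.5414 or n ≈ -5.5414.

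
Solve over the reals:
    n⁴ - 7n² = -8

n = -2.3583 or n = -1.1994 or n = 1.1994 or n = 2.3583

Let u = n². The equation becomes u² - 7u + 8 = 0.
By the quadratic formula, u = √(17)/2 + 7/2 or u = 7/2 - √(17)/2.
n² = √(17)/2 + 7/2 gives n = ±√(√(17)/2 + 7/2) ≈ ±2.3583.
n² = 7/2 - √(17)/2 gives n = ±√(7/2 - √(17)/2) ≈ ±1.1994.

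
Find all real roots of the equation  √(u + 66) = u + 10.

u = -2

Square both sides: u + 66 = (u + 10)².
Expand and rearrange: u² + 19u + 34 = 0.
Solving gives u = -2 or u = -17.
Check each candidate in the original equation:
  u = -2: √(64) = 8, while u + 10 = 8 — valid.
  u = -17: √(49) = 7, while u + 10 = -7 — extraneous.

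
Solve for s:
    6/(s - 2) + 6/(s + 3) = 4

s = -1.9155 or s = 3.9155

Multiply both sides by (s - 2)(s + 3):
6(s + 3) + 6(s - 2) = 4(s - 2)(s + 3).
Expand and collect terms: 4s^2 - 8s - 30 = 0.
By the quadratic formula, s = (8 +/- sqrt(544)) / 8, so s ~= 3.9155 or s ~= -1.9155.
Neither value makes a denominator zero (s != 2, s != -3), so both are valid.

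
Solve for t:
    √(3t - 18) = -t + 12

Square both sides: 3t - 18 = (-t + 12)².
Expand and rearrange: t² - 27t + 162 = 0.
Solving gives t = 18 or t = 9.
Check each candidate in the original equation:
  t = 18: √(36) = 6, while -t + 12 = -6 — extraneous.
  t = 9: √(9) = 3, while -t + 12 = 3 — valid.

t = 9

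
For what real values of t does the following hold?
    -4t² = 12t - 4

Rearrange to standard form: -4t² - 12t + 4 = 0.
Discriminant: (-12)² − 4·(-4)·4 = 208.
Quadratic formula: t = (12 ± √208) / (-8).
So t = -√(13)/2 - 3/2 ≈ -3.3028 or t = -3/2 + √(13)/2 ≈ 0.3028.

t = -3.3028 or t = 0.3028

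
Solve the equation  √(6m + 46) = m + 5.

m = 3

Square both sides: 6m + 46 = (m + 5)².
Expand and rearrange: m² + 4m - 21 = 0.
Solving gives m = 3 or m = -7.
Check each candidate in the original equation:
  m = 3: √(64) = 8, while m + 5 = 8 — valid.
  m = -7: √(4) = 2, while m + 5 = -2 — extraneous.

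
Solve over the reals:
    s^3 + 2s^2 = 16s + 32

s = -4 or s = -2 or s = 4

Rearrange: s^3 + 2s^2 - 16s - 32 = 0.
Possible rational roots are divisors of -32. Testing s = -4 gives 0, so (s + 4) is a factor.
Divide: s^3 + 2s^2 - 16s - 32 = (s + 4)(s^2 - 2s - 8).
Factor the quadratic: s = 4 or s = -2.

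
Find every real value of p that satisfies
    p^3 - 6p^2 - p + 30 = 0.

Possible rational roots are divisors of 30. Testing p = 5 gives 0, so (p - 5) is a factor.
Divide: p^3 - 6p^2 - p + 30 = (p - 5)(p^2 - p - 6).
Factor the quadratic: p = 3 or p = -2.

p = -2 or p = 3 or p = 5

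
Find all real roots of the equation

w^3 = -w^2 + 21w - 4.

w = -5.1926 or w = 0.1926 or w = 4

Rearrange: w^3 + w^2 - 21w + 4 = 0.
Possible rational roots are divisors of 4. Testing w = 4 gives 0, so (w - 4) is a factor.
Divide: w^3 + w^2 - 21w + 4 = (w - 4)(w^2 + 5w - 1).
Apply the quadratic formula to w^2 + 5w - 1 = 0: w = (-5 +/- sqrt(29))/2, i.e. w ~= 0.1926 or w ~= -5.1926.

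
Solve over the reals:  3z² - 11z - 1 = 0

Discriminant: (-11)² − 4·3·(-1) = 133.
Quadratic formula: z = (11 ± √133) / 6.
So z = 11/6 + √(133)/6 ≈ 3.7554 or z = 11/6 - √(133)/6 ≈ -0.0888.

z = -0.0888 or z = 3.7554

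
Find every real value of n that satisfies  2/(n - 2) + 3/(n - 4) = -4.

n = 1.307 or n = 3.443

Multiply both sides by (n - 2)(n - 4):
2(n - 4) + 3(n - 2) = -4(n - 2)(n - 4).
Expand and collect terms: -4n² + 19n - 18 = 0.
By the quadratic formula, n = (-19 ± √73) / -8, so n ≈ 1.307 or n ≈ 3.443.
Neither value makes a denominator zero (n ≠ 2, n ≠ 4), so both are valid.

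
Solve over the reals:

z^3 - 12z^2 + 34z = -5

z = -0.1401 or z = 5 or z = 7.1401

Rearrange: z^3 - 12z^2 + 34z + 5 = 0.
Possible rational roots are divisors of 5. Testing z = 5 gives 0, so (z - 5) is a factor.
Divide: z^3 - 12z^2 + 34z + 5 = (z - 5)(z^2 - 7z - 1).
Apply the quadratic formula to z^2 - 7z - 1 = 0: z = (7 +/- sqrt(53))/2, i.e. z ~= 7.1401 or z ~= -0.1401.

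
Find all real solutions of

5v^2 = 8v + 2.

Rearrange to standard form: 5v^2 - 8v - 2 = 0.
Discriminant: (-8)^2 - 4*5*(-2) = 104.
Quadratic formula: v = (8 +/- sqrt(104)) / 10.
So v = 4/5 + sqrt(26)/5 ~= 1.8198 or v = 4/5 - sqrt(26)/5 ~= -0.2198.

v = -0.2198 or v = 1.8198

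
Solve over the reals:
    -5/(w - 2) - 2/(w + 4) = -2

w = -3.3197 or w = 4.8197

Multiply both sides by (w - 2)(w + 4):
-5(w + 4) - 2(w - 2) = -2(w - 2)(w + 4).
Expand and collect terms: -2w² + 3w + 32 = 0.
By the quadratic formula, w = (-3 ± √265) / -4, so w ≈ -3.3197 or w ≈ 4.8197.
Neither value makes a denominator zero (w ≠ 2, w ≠ -4), so both are valid.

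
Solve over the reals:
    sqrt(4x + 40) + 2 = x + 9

x = -1

Isolate the radical: sqrt(4x + 40) = x + 7.
Square both sides: 4x + 40 = (x + 7)^2.
Expand and rearrange: x^2 + 10x + 9 = 0.
Solving gives x = -1 or x = -9.
Check each candidate in the original equation:
  x = -1: sqrt(36) = 6, while x + 7 = 6 — valid.
  x = -9: sqrt(4) = 2, while x + 7 = -2 — extraneous.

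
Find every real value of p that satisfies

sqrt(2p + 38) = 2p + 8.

Square both sides: 2p + 38 = (2p + 8)^2.
Expand and rearrange: 4p^2 + 30p + 26 = 0.
Solving gives p = -1 or p = -6.5.
Check each candidate in the original equation:
  p = -1: sqrt(36) = 6, while 2p + 8 = 6 — valid.
  p = -6.5: sqrt(25) = 5, while 2p + 8 = -5 — extraneous.

p = -1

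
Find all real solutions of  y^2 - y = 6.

y = -2 or y = 3

Bring every term to one side: y^2 - y - 6 = 0.
Factor: (y + 2)(y - 3) = 0.
So y = -2 or y = 3.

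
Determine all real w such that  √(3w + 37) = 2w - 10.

w = 9

Square both sides: 3w + 37 = (2w - 10)².
Expand and rearrange: 4w² - 43w + 63 = 0.
Solving gives w = 9 or w = 1.75.
Check each candidate in the original equation:
  w = 9: √(64) = 8, while 2w - 10 = 8 — valid.
  w = 1.75: √(42.25) = 6.5, while 2w - 10 = -6.5 — extraneous.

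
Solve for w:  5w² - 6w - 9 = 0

w = -0.8697 or w = 2.0697

Discriminant: (-6)² − 4·5·(-9) = 216.
Quadratic formula: w = (6 ± √216) / 10.
So w = 3/5 + 3·√(6)/5 ≈ 2.0697 or w = 3/5 - 3·√(6)/5 ≈ -0.8697.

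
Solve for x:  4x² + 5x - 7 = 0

Discriminant: (5)² − 4·4·(-7) = 137.
Quadratic formula: x = (-5 ± √137) / 8.
So x = -5/8 + √(137)/8 ≈ 0.8381 or x = -√(137)/8 - 5/8 ≈ -2.0881.

x = -2.0881 or x = 0.8381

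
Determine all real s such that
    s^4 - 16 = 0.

s = -2 or s = 2

Let u = s^2. The equation becomes u^2 - 16 = 0.
Factor: (u - 4)(u + 4) = 0, so u = 4 or u = -4.
s^2 = 4 gives s = +/-2.
s^2 = -4 < 0 has no real solution.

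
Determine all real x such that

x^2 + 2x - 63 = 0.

x = -9 or x = 7

Factor: (x + 9)(x - 7) = 0.
So x = -9 or x = 7.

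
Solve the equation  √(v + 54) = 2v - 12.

v = 10

Square both sides: v + 54 = (2v - 12)².
Expand and rearrange: 4v² - 49v + 90 = 0.
Solving gives v = 10 or v = 2.25.
Check each candidate in the original equation:
  v = 10: √(64) = 8, while 2v - 12 = 8 — valid.
  v = 2.25: √(56.25) = 7.5, while 2v - 12 = -7.5 — extraneous.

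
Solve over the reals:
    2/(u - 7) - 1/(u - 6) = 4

u = 5.8246 or u = 7.4254

Multiply both sides by (u - 7)(u - 6):
2(u - 6) - (u - 7) = 4(u - 7)(u - 6).
Expand and collect terms: 4u^2 - 53u + 173 = 0.
By the quadratic formula, u = (53 +/- sqrt(41)) / 8, so u ~= 7.4254 or u ~= 5.8246.
Neither value makes a denominator zero (u != 7, u != 6), so both are valid.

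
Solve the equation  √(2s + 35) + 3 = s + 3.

Isolate the radical: √(2s + 35) = s.
Square both sides: 2s + 35 = (s)².
Expand and rearrange: s² - 2s - 35 = 0.
Solving gives s = 7 or s = -5.
Check each candidate in the original equation:
  s = 7: √(49) = 7, while s = 7 — valid.
  s = -5: √(25) = 5, while s = -5 — extraneous.

s = 7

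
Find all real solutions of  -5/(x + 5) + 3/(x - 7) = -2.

x = -2 or x = 5

Multiply both sides by (x + 5)(x - 7):
-5(x - 7) + 3(x + 5) = -2(x + 5)(x - 7).
Expand and collect terms: -2x^2 + 6x + 20 = 0.
Factor or apply the quadratic formula: x = -2 or x = 5.
Neither value makes a denominator zero (x != -5, x != 7), so both are valid.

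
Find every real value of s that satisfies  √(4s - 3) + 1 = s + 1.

Isolate the radical: √(4s - 3) = s.
Square both sides: 4s - 3 = (s)².
Expand and rearrange: s² - 4s + 3 = 0.
Solving gives s = 3 or s = 1.
Check each candidate in the original equation:
  s = 3: √(9) = 3, while s = 3 — valid.
  s = 1: √(1) = 1, while s = 1 — valid.

s = 1 or s = 3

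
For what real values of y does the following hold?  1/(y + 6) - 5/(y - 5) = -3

Multiply both sides by (y + 6)(y - 5):
(y - 5) - 5(y + 6) = -3(y + 6)(y - 5).
Expand and collect terms: -3y² + y + 125 = 0.
By the quadratic formula, y = (-1 ± √1501) / -6, so y ≈ -6.2905 or y ≈ 6.6238.
Neither value makes a denominator zero (y ≠ -6, y ≠ 5), so both are valid.

y = -6.2905 or y = 6.6238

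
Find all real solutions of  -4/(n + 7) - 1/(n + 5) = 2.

Multiply both sides by (n + 7)(n + 5):
-4(n + 5) - (n + 7) = 2(n + 7)(n + 5).
Expand and collect terms: 2n^2 + 29n + 97 = 0.
By the quadratic formula, n = (-29 +/- sqrt(65)) / 4, so n ~= -5.2344 or n ~= -9.2656.
Neither value makes a denominator zero (n != -7, n != -5), so both are valid.

n = -9.2656 or n = -5.2344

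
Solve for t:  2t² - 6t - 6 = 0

t = -0.7913 or t = 3.7913

Discriminant: (-6)² − 4·2·(-6) = 84.
Quadratic formula: t = (6 ± √84) / 4.
So t = 3/2 + √(21)/2 ≈ 3.7913 or t = 3/2 - √(21)/2 ≈ -0.7913.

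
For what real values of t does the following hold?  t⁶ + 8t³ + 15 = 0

t = -1.71 or t = -1.4422

Let u = t³. The equation becomes u² + 8u + 15 = 0.
Factor: (u + 5)(u + 3) = 0, so u = -5 or u = -3.
t³ = -5 gives t = -∛(5) ≈ -1.71.
t³ = -3 gives t = -∛(3) ≈ -1.4422.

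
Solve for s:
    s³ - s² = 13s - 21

Rearrange: s³ - s² - 13s + 21 = 0.
Possible rational roots are divisors of 21. Testing s = 3 gives 0, so (s - 3) is a factor.
Divide: s³ - s² - 13s + 21 = (s - 3)(s² + 2s - 7).
Apply the quadratic formula to s² + 2s - 7 = 0: s = (-2 ± √32)/2, i.e. s ≈ 1.8284 or s ≈ -3.8284.

s = -3.8284 or s = 1.8284 or s = 3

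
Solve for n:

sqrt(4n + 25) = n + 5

n = 0

Square both sides: 4n + 25 = (n + 5)^2.
Expand and rearrange: n^2 + 6n = 0.
Solving gives n = 0 or n = -6.
Check each candidate in the original equation:
  n = 0: sqrt(25) = 5, while n + 5 = 5 — valid.
  n = -6: sqrt(1) = 1, while n + 5 = -1 — extraneous.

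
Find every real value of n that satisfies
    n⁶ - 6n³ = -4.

n = 0.9142 or n = 1.7365

Let u = n³. The equation becomes u² - 6u + 4 = 0.
By the quadratic formula, u = √(5) + 3 or u = 3 - √(5).
n³ = √(5) + 3 gives n = ∛(√(5) + 3) ≈ 1.7365.
n³ = 3 - √(5) gives n = ∛(3 - √(5)) ≈ 0.9142.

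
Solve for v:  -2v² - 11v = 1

Rearrange to standard form: -2v² - 11v - 1 = 0.
Discriminant: (-11)² − 4·(-2)·(-1) = 113.
Quadratic formula: v = (11 ± √113) / (-4).
So v = -11/4 - √(113)/4 ≈ -5.4075 or v = -11/4 + √(113)/4 ≈ -0.0925.

v = -5.4075 or v = -0.0925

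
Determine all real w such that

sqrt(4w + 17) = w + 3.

Square both sides: 4w + 17 = (w + 3)^2.
Expand and rearrange: w^2 + 2w - 8 = 0.
Solving gives w = 2 or w = -4.
Check each candidate in the original equation:
  w = 2: sqrt(25) = 5, while w + 3 = 5 — valid.
  w = -4: sqrt(1) = 1, while w + 3 = -1 — extraneous.

w = 2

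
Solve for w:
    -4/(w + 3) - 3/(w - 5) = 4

Multiply both sides by (w + 3)(w - 5):
-4(w - 5) - 3(w + 3) = 4(w + 3)(w - 5).
Expand and collect terms: 4w^2 - w - 71 = 0.
By the quadratic formula, w = (1 +/- sqrt(1137)) / 8, so w ~= 4.3399 or w ~= -4.0899.
Neither value makes a denominator zero (w != -3, w != 5), so both are valid.

w = -4.0899 or w = 4.3399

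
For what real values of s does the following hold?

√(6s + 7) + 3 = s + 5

s = -1 or s = 3

Isolate the radical: √(6s + 7) = s + 2.
Square both sides: 6s + 7 = (s + 2)².
Expand and rearrange: s² - 2s - 3 = 0.
Solving gives s = 3 or s = -1.
Check each candidate in the original equation:
  s = 3: √(25) = 5, while s + 2 = 5 — valid.
  s = -1: √(1) = 1, while s + 2 = 1 — valid.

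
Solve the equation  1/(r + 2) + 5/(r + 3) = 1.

Multiply both sides by (r + 2)(r + 3):
(r + 3) + 5(r + 2) = (r + 2)(r + 3).
Expand and collect terms: r^2 - r - 7 = 0.
By the quadratic formula, r = (1 +/- sqrt(29)) / 2, so r ~= 3.1926 or r ~= -2.1926.
Neither value makes a denominator zero (r != -2, r != -3), so both are valid.

r = -2.1926 or r = 3.1926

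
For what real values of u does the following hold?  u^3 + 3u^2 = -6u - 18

Rearrange: u^3 + 3u^2 + 6u + 18 = 0.
Possible rational roots are divisors of 18. Testing u = -3 gives 0, so (u + 3) is a factor.
Divide: u^3 + 3u^2 + 6u + 18 = (u + 3)(u^2 + 6).
The quadratic u^2 + 6 has discriminant -24 < 0, so no further real roots.

u = -3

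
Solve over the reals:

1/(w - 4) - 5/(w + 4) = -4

w = -2.7016 or w = 3.7016

Multiply both sides by (w - 4)(w + 4):
(w + 4) - 5(w - 4) = -4(w - 4)(w + 4).
Expand and collect terms: -4w^2 + 4w + 40 = 0.
By the quadratic formula, w = (-4 +/- sqrt(656)) / -8, so w ~= -2.7016 or w ~= 3.7016.
Neither value makes a denominator zero (w != 4, w != -4), so both are valid.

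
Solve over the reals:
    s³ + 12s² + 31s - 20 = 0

s = -7.5311 or s = -5 or s = 0.5311

Possible rational roots are divisors of -20. Testing s = -5 gives 0, so (s + 5) is a factor.
Divide: s³ + 12s² + 31s - 20 = (s + 5)(s² + 7s - 4).
Apply the quadratic formula to s² + 7s - 4 = 0: s = (-7 ± √65)/2, i.e. s ≈ 0.5311 or s ≈ -7.5311.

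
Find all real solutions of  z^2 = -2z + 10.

Rearrange to standard form: z^2 + 2z - 10 = 0.
Discriminant: (2)^2 - 4*1*(-10) = 44.
Quadratic formula: z = (-2 +/- sqrt(44)) / 2.
So z = -1 + sqrt(11) ~= 2.3166 or z = -sqrt(11) - 1 ~= -4.3166.

z = -4.3166 or z = 2.3166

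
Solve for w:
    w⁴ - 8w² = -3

Let u = w². The equation becomes u² - 8u + 3 = 0.
By the quadratic formula, u = √(13) + 4 or u = 4 - √(13).
w² = √(13) + 4 gives w = ±√(√(13) + 4) ≈ ±2.7578.
w² = 4 - √(13) gives w = ±√(4 - √(13)) ≈ ±0.6281.

w = -2.7578 or w = -0.6281 or w = 0.6281 or w = 2.7578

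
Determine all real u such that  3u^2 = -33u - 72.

u = -8 or u = -3

Bring every term to one side: 3u^2 + 33u + 72 = 0.
Factor: 3(u + 3)(u + 8) = 0.
So u = -3 or u = -8.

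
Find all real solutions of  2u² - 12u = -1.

u = 0.0845 or u = 5.9155

Rearrange to standard form: 2u² - 12u + 1 = 0.
Discriminant: (-12)² − 4·2·1 = 136.
Quadratic formula: u = (12 ± √136) / 4.
So u = √(34)/2 + 3 ≈ 5.9155 or u = 3 - √(34)/2 ≈ 0.0845.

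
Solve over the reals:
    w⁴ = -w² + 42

Let u = w². The equation becomes u² + u - 42 = 0.
Factor: (u + 7)(u - 6) = 0, so u = -7 or u = 6.
w² = -7 < 0 has no real solution.
w² = 6 gives w = ±√(6) ≈ ±2.4495.

w = -2.4495 or w = 2.4495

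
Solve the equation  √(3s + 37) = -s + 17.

s = 9

Square both sides: 3s + 37 = (-s + 17)².
Expand and rearrange: s² - 37s + 252 = 0.
Solving gives s = 28 or s = 9.
Check each candidate in the original equation:
  s = 28: √(121) = 11, while -s + 17 = -11 — extraneous.
  s = 9: √(64) = 8, while -s + 17 = 8 — valid.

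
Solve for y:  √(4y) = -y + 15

y = 9

Square both sides: 4y = (-y + 15)².
Expand and rearrange: y² - 34y + 225 = 0.
Solving gives y = 25 or y = 9.
Check each candidate in the original equation:
  y = 25: √(100) = 10, while -y + 15 = -10 — extraneous.
  y = 9: √(36) = 6, while -y + 15 = 6 — valid.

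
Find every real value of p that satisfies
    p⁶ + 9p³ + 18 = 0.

Let u = p³. The equation becomes u² + 9u + 18 = 0.
Factor: (u + 3)(u + 6) = 0, so u = -3 or u = -6.
p³ = -3 gives p = -∛(3) ≈ -1.4422.
p³ = -6 gives p = -∛(6) ≈ -1.8171.

p = -1.8171 or p = -1.4422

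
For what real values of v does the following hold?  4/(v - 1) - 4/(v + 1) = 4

Multiply both sides by (v - 1)(v + 1):
4(v + 1) - 4(v - 1) = 4(v - 1)(v + 1).
Expand and collect terms: 4v² - 12 = 0.
By the quadratic formula, v = (0 ± √192) / 8, so v ≈ 1.7321 or v ≈ -1.7321.
Neither value makes a denominator zero (v ≠ 1, v ≠ -1), so both are valid.

v = -1.7321 or v = 1.7321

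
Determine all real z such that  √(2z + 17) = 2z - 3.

z = 4

Square both sides: 2z + 17 = (2z - 3)².
Expand and rearrange: 4z² - 14z - 8 = 0.
Solving gives z = 4 or z = -0.5.
Check each candidate in the original equation:
  z = 4: √(25) = 5, while 2z - 3 = 5 — valid.
  z = -0.5: √(16) = 4, while 2z - 3 = -4 — extraneous.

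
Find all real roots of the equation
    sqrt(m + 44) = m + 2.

Square both sides: m + 44 = (m + 2)^2.
Expand and rearrange: m^2 + 3m - 40 = 0.
Solving gives m = 5 or m = -8.
Check each candidate in the original equation:
  m = 5: sqrt(49) = 7, while m + 2 = 7 — valid.
  m = -8: sqrt(36) = 6, while m + 2 = -6 — extraneous.

m = 5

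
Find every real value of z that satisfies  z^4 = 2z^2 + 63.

z = -3 or z = 3

Let u = z^2. The equation becomes u^2 - 2u - 63 = 0.
Factor: (u + 7)(u - 9) = 0, so u = -7 or u = 9.
z^2 = -7 < 0 has no real solution.
z^2 = 9 gives z = +/-3.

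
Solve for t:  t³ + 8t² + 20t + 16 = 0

t = -4 or t = -2

Possible rational roots are divisors of 16. Testing t = -4 gives 0, so (t + 4) is a factor.
Divide: t³ + 8t² + 20t + 16 = (t + 4)(t² + 4t + 4).
The quadratic has the repeated root t = -2.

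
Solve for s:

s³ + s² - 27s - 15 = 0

Possible rational roots are divisors of -15. Testing s = 5 gives 0, so (s - 5) is a factor.
Divide: s³ + s² - 27s - 15 = (s - 5)(s² + 6s + 3).
Apply the quadratic formula to s² + 6s + 3 = 0: s = (-6 ± √24)/2, i.e. s ≈ -0.5505 or s ≈ -5.4495.

s = -5.4495 or s = -0.5505 or s = 5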